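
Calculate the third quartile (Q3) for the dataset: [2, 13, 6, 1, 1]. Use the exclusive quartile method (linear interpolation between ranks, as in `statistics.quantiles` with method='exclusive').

9.5

Step 1: Sort the data: [1, 1, 2, 6, 13]
Step 2: n = 5
Step 3: Using the exclusive quartile method:
  Q1 = 1
  Q2 (median) = 2
  Q3 = 9.5
  IQR = Q3 - Q1 = 9.5 - 1 = 8.5
Step 4: Q3 = 9.5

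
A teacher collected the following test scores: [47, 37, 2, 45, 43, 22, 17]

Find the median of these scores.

37

Step 1: Sort the data in ascending order: [2, 17, 22, 37, 43, 45, 47]
Step 2: The number of values is n = 7.
Step 3: Since n is odd, the median is the middle value at position 4: 37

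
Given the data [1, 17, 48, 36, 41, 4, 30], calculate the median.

30

Step 1: Sort the data in ascending order: [1, 4, 17, 30, 36, 41, 48]
Step 2: The number of values is n = 7.
Step 3: Since n is odd, the median is the middle value at position 4: 30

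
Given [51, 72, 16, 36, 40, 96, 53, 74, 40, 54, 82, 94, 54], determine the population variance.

520.3905

Step 1: Compute the mean: (51 + 72 + 16 + 36 + 40 + 96 + 53 + 74 + 40 + 54 + 82 + 94 + 54) / 13 = 58.6154
Step 2: Compute squared deviations from the mean:
  (51 - 58.6154)^2 = 57.9941
  (72 - 58.6154)^2 = 179.1479
  (16 - 58.6154)^2 = 1816.071
  (36 - 58.6154)^2 = 511.4556
  (40 - 58.6154)^2 = 346.5325
  (96 - 58.6154)^2 = 1397.6095
  (53 - 58.6154)^2 = 31.5325
  (74 - 58.6154)^2 = 236.6864
  (40 - 58.6154)^2 = 346.5325
  (54 - 58.6154)^2 = 21.3018
  (82 - 58.6154)^2 = 546.8402
  (94 - 58.6154)^2 = 1252.071
  (54 - 58.6154)^2 = 21.3018
Step 3: Sum of squared deviations = 6765.0769
Step 4: Population variance = 6765.0769 / 13 = 520.3905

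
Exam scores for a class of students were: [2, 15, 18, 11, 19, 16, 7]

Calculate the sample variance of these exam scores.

38.9524

Step 1: Compute the mean: (2 + 15 + 18 + 11 + 19 + 16 + 7) / 7 = 12.5714
Step 2: Compute squared deviations from the mean:
  (2 - 12.5714)^2 = 111.7551
  (15 - 12.5714)^2 = 5.898
  (18 - 12.5714)^2 = 29.4694
  (11 - 12.5714)^2 = 2.4694
  (19 - 12.5714)^2 = 41.3265
  (16 - 12.5714)^2 = 11.7551
  (7 - 12.5714)^2 = 31.0408
Step 3: Sum of squared deviations = 233.7143
Step 4: Sample variance = 233.7143 / 6 = 38.9524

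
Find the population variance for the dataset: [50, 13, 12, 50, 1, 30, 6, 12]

326.1875

Step 1: Compute the mean: (50 + 13 + 12 + 50 + 1 + 30 + 6 + 12) / 8 = 21.75
Step 2: Compute squared deviations from the mean:
  (50 - 21.75)^2 = 798.0625
  (13 - 21.75)^2 = 76.5625
  (12 - 21.75)^2 = 95.0625
  (50 - 21.75)^2 = 798.0625
  (1 - 21.75)^2 = 430.5625
  (30 - 21.75)^2 = 68.0625
  (6 - 21.75)^2 = 248.0625
  (12 - 21.75)^2 = 95.0625
Step 3: Sum of squared deviations = 2609.5
Step 4: Population variance = 2609.5 / 8 = 326.1875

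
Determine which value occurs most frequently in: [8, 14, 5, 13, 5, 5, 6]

5

Step 1: Count the frequency of each value:
  5: appears 3 time(s)
  6: appears 1 time(s)
  8: appears 1 time(s)
  13: appears 1 time(s)
  14: appears 1 time(s)
Step 2: The value 5 appears most frequently (3 times).
Step 3: Mode = 5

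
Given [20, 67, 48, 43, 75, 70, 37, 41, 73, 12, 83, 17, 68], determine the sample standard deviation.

24.1364

Step 1: Compute the mean: 50.3077
Step 2: Sum of squared deviations from the mean: 6990.7692
Step 3: Sample variance = 6990.7692 / 12 = 582.5641
Step 4: Standard deviation = sqrt(582.5641) = 24.1364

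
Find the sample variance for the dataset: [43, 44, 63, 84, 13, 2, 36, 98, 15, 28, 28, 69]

876.6288

Step 1: Compute the mean: (43 + 44 + 63 + 84 + 13 + 2 + 36 + 98 + 15 + 28 + 28 + 69) / 12 = 43.5833
Step 2: Compute squared deviations from the mean:
  (43 - 43.5833)^2 = 0.3403
  (44 - 43.5833)^2 = 0.1736
  (63 - 43.5833)^2 = 377.0069
  (84 - 43.5833)^2 = 1633.5069
  (13 - 43.5833)^2 = 935.3403
  (2 - 43.5833)^2 = 1729.1736
  (36 - 43.5833)^2 = 57.5069
  (98 - 43.5833)^2 = 2961.1736
  (15 - 43.5833)^2 = 817.0069
  (28 - 43.5833)^2 = 242.8403
  (28 - 43.5833)^2 = 242.8403
  (69 - 43.5833)^2 = 646.0069
Step 3: Sum of squared deviations = 9642.9167
Step 4: Sample variance = 9642.9167 / 11 = 876.6288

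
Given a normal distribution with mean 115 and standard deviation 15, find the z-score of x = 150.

2.3333

Step 1: Recall the z-score formula: z = (x - mu) / sigma
Step 2: Substitute values: z = (150 - 115) / 15
Step 3: z = 35 / 15 = 2.3333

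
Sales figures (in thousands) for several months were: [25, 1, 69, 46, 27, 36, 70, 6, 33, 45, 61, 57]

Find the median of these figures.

40.5

Step 1: Sort the data in ascending order: [1, 6, 25, 27, 33, 36, 45, 46, 57, 61, 69, 70]
Step 2: The number of values is n = 12.
Step 3: Since n is even, the median is the average of positions 6 and 7:
  Median = (36 + 45) / 2 = 40.5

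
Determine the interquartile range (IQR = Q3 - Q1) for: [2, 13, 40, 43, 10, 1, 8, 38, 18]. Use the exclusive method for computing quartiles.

34

Step 1: Sort the data: [1, 2, 8, 10, 13, 18, 38, 40, 43]
Step 2: n = 9
Step 3: Using the exclusive quartile method:
  Q1 = 5
  Q2 (median) = 13
  Q3 = 39
  IQR = Q3 - Q1 = 39 - 5 = 34
Step 4: IQR = 34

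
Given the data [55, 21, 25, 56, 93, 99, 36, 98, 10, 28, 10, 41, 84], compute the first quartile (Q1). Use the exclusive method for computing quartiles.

23

Step 1: Sort the data: [10, 10, 21, 25, 28, 36, 41, 55, 56, 84, 93, 98, 99]
Step 2: n = 13
Step 3: Using the exclusive quartile method:
  Q1 = 23
  Q2 (median) = 41
  Q3 = 88.5
  IQR = Q3 - Q1 = 88.5 - 23 = 65.5
Step 4: Q1 = 23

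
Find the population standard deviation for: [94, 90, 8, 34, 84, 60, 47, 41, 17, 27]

29.1884

Step 1: Compute the mean: 50.2
Step 2: Sum of squared deviations from the mean: 8519.6
Step 3: Population variance = 8519.6 / 10 = 851.96
Step 4: Standard deviation = sqrt(851.96) = 29.1884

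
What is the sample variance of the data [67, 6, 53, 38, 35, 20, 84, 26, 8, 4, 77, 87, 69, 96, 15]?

1045.2381

Step 1: Compute the mean: (67 + 6 + 53 + 38 + 35 + 20 + 84 + 26 + 8 + 4 + 77 + 87 + 69 + 96 + 15) / 15 = 45.6667
Step 2: Compute squared deviations from the mean:
  (67 - 45.6667)^2 = 455.1111
  (6 - 45.6667)^2 = 1573.4444
  (53 - 45.6667)^2 = 53.7778
  (38 - 45.6667)^2 = 58.7778
  (35 - 45.6667)^2 = 113.7778
  (20 - 45.6667)^2 = 658.7778
  (84 - 45.6667)^2 = 1469.4444
  (26 - 45.6667)^2 = 386.7778
  (8 - 45.6667)^2 = 1418.7778
  (4 - 45.6667)^2 = 1736.1111
  (77 - 45.6667)^2 = 981.7778
  (87 - 45.6667)^2 = 1708.4444
  (69 - 45.6667)^2 = 544.4444
  (96 - 45.6667)^2 = 2533.4444
  (15 - 45.6667)^2 = 940.4444
Step 3: Sum of squared deviations = 14633.3333
Step 4: Sample variance = 14633.3333 / 14 = 1045.2381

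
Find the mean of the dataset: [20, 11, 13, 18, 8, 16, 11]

13.8571

Step 1: Sum all values: 20 + 11 + 13 + 18 + 8 + 16 + 11 = 97
Step 2: Count the number of values: n = 7
Step 3: Mean = sum / n = 97 / 7 = 13.8571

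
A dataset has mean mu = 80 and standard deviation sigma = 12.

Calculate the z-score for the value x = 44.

-3

Step 1: Recall the z-score formula: z = (x - mu) / sigma
Step 2: Substitute values: z = (44 - 80) / 12
Step 3: z = -36 / 12 = -3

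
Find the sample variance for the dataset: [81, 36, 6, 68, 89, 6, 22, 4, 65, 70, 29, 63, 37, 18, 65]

848.2095

Step 1: Compute the mean: (81 + 36 + 6 + 68 + 89 + 6 + 22 + 4 + 65 + 70 + 29 + 63 + 37 + 18 + 65) / 15 = 43.9333
Step 2: Compute squared deviations from the mean:
  (81 - 43.9333)^2 = 1373.9378
  (36 - 43.9333)^2 = 62.9378
  (6 - 43.9333)^2 = 1438.9378
  (68 - 43.9333)^2 = 579.2044
  (89 - 43.9333)^2 = 2031.0044
  (6 - 43.9333)^2 = 1438.9378
  (22 - 43.9333)^2 = 481.0711
  (4 - 43.9333)^2 = 1594.6711
  (65 - 43.9333)^2 = 443.8044
  (70 - 43.9333)^2 = 679.4711
  (29 - 43.9333)^2 = 223.0044
  (63 - 43.9333)^2 = 363.5378
  (37 - 43.9333)^2 = 48.0711
  (18 - 43.9333)^2 = 672.5378
  (65 - 43.9333)^2 = 443.8044
Step 3: Sum of squared deviations = 11874.9333
Step 4: Sample variance = 11874.9333 / 14 = 848.2095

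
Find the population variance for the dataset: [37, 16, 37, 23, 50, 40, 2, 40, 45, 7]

248.01

Step 1: Compute the mean: (37 + 16 + 37 + 23 + 50 + 40 + 2 + 40 + 45 + 7) / 10 = 29.7
Step 2: Compute squared deviations from the mean:
  (37 - 29.7)^2 = 53.29
  (16 - 29.7)^2 = 187.69
  (37 - 29.7)^2 = 53.29
  (23 - 29.7)^2 = 44.89
  (50 - 29.7)^2 = 412.09
  (40 - 29.7)^2 = 106.09
  (2 - 29.7)^2 = 767.29
  (40 - 29.7)^2 = 106.09
  (45 - 29.7)^2 = 234.09
  (7 - 29.7)^2 = 515.29
Step 3: Sum of squared deviations = 2480.1
Step 4: Population variance = 2480.1 / 10 = 248.01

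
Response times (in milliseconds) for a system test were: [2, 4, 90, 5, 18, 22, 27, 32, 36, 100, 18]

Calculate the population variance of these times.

993.9669

Step 1: Compute the mean: (2 + 4 + 90 + 5 + 18 + 22 + 27 + 32 + 36 + 100 + 18) / 11 = 32.1818
Step 2: Compute squared deviations from the mean:
  (2 - 32.1818)^2 = 910.9421
  (4 - 32.1818)^2 = 794.2149
  (90 - 32.1818)^2 = 3342.9421
  (5 - 32.1818)^2 = 738.8512
  (18 - 32.1818)^2 = 201.124
  (22 - 32.1818)^2 = 103.6694
  (27 - 32.1818)^2 = 26.8512
  (32 - 32.1818)^2 = 0.0331
  (36 - 32.1818)^2 = 14.5785
  (100 - 32.1818)^2 = 4599.3058
  (18 - 32.1818)^2 = 201.124
Step 3: Sum of squared deviations = 10933.6364
Step 4: Population variance = 10933.6364 / 11 = 993.9669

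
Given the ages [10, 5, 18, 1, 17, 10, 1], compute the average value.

8.8571

Step 1: Sum all values: 10 + 5 + 18 + 1 + 17 + 10 + 1 = 62
Step 2: Count the number of values: n = 7
Step 3: Mean = sum / n = 62 / 7 = 8.8571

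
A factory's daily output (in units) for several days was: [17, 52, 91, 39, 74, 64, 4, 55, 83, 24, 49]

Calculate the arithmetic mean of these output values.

50.1818

Step 1: Sum all values: 17 + 52 + 91 + 39 + 74 + 64 + 4 + 55 + 83 + 24 + 49 = 552
Step 2: Count the number of values: n = 11
Step 3: Mean = sum / n = 552 / 11 = 50.1818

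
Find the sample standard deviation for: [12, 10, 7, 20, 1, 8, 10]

5.7363

Step 1: Compute the mean: 9.7143
Step 2: Sum of squared deviations from the mean: 197.4286
Step 3: Sample variance = 197.4286 / 6 = 32.9048
Step 4: Standard deviation = sqrt(32.9048) = 5.7363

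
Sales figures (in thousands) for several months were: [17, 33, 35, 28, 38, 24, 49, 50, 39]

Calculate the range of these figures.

33

Step 1: Identify the maximum value: max = 50
Step 2: Identify the minimum value: min = 17
Step 3: Range = max - min = 50 - 17 = 33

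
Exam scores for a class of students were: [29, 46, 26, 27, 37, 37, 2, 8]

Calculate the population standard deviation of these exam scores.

13.9194

Step 1: Compute the mean: 26.5
Step 2: Sum of squared deviations from the mean: 1550
Step 3: Population variance = 1550 / 8 = 193.75
Step 4: Standard deviation = sqrt(193.75) = 13.9194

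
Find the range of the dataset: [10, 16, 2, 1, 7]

15

Step 1: Identify the maximum value: max = 16
Step 2: Identify the minimum value: min = 1
Step 3: Range = max - min = 16 - 1 = 15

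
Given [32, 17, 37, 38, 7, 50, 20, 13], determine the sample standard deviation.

14.7333

Step 1: Compute the mean: 26.75
Step 2: Sum of squared deviations from the mean: 1519.5
Step 3: Sample variance = 1519.5 / 7 = 217.0714
Step 4: Standard deviation = sqrt(217.0714) = 14.7333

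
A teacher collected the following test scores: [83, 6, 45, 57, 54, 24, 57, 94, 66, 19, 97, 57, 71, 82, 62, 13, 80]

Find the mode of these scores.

57

Step 1: Count the frequency of each value:
  6: appears 1 time(s)
  13: appears 1 time(s)
  19: appears 1 time(s)
  24: appears 1 time(s)
  45: appears 1 time(s)
  54: appears 1 time(s)
  57: appears 3 time(s)
  62: appears 1 time(s)
  66: appears 1 time(s)
  71: appears 1 time(s)
  80: appears 1 time(s)
  82: appears 1 time(s)
  83: appears 1 time(s)
  94: appears 1 time(s)
  97: appears 1 time(s)
Step 2: The value 57 appears most frequently (3 times).
Step 3: Mode = 57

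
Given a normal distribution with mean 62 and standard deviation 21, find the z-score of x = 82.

0.9524

Step 1: Recall the z-score formula: z = (x - mu) / sigma
Step 2: Substitute values: z = (82 - 62) / 21
Step 3: z = 20 / 21 = 0.9524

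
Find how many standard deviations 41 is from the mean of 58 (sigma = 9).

-1.8889

Step 1: Recall the z-score formula: z = (x - mu) / sigma
Step 2: Substitute values: z = (41 - 58) / 9
Step 3: z = -17 / 9 = -1.8889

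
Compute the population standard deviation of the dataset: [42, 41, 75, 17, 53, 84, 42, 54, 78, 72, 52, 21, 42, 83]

20.9523

Step 1: Compute the mean: 54
Step 2: Sum of squared deviations from the mean: 6146
Step 3: Population variance = 6146 / 14 = 439
Step 4: Standard deviation = sqrt(439) = 20.9523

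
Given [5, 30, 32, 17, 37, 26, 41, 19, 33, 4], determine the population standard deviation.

12.1507

Step 1: Compute the mean: 24.4
Step 2: Sum of squared deviations from the mean: 1476.4
Step 3: Population variance = 1476.4 / 10 = 147.64
Step 4: Standard deviation = sqrt(147.64) = 12.1507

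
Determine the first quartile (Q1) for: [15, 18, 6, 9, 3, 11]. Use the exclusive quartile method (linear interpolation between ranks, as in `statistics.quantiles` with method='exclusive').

5.25

Step 1: Sort the data: [3, 6, 9, 11, 15, 18]
Step 2: n = 6
Step 3: Using the exclusive quartile method:
  Q1 = 5.25
  Q2 (median) = 10
  Q3 = 15.75
  IQR = Q3 - Q1 = 15.75 - 5.25 = 10.5
Step 4: Q1 = 5.25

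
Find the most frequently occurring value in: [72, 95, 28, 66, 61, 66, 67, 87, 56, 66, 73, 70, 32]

66

Step 1: Count the frequency of each value:
  28: appears 1 time(s)
  32: appears 1 time(s)
  56: appears 1 time(s)
  61: appears 1 time(s)
  66: appears 3 time(s)
  67: appears 1 time(s)
  70: appears 1 time(s)
  72: appears 1 time(s)
  73: appears 1 time(s)
  87: appears 1 time(s)
  95: appears 1 time(s)
Step 2: The value 66 appears most frequently (3 times).
Step 3: Mode = 66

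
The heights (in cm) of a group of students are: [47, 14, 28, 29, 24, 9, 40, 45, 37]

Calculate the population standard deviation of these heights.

12.4722

Step 1: Compute the mean: 30.3333
Step 2: Sum of squared deviations from the mean: 1400
Step 3: Population variance = 1400 / 9 = 155.5556
Step 4: Standard deviation = sqrt(155.5556) = 12.4722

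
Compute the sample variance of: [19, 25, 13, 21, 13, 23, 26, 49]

129.4107

Step 1: Compute the mean: (19 + 25 + 13 + 21 + 13 + 23 + 26 + 49) / 8 = 23.625
Step 2: Compute squared deviations from the mean:
  (19 - 23.625)^2 = 21.3906
  (25 - 23.625)^2 = 1.8906
  (13 - 23.625)^2 = 112.8906
  (21 - 23.625)^2 = 6.8906
  (13 - 23.625)^2 = 112.8906
  (23 - 23.625)^2 = 0.3906
  (26 - 23.625)^2 = 5.6406
  (49 - 23.625)^2 = 643.8906
Step 3: Sum of squared deviations = 905.875
Step 4: Sample variance = 905.875 / 7 = 129.4107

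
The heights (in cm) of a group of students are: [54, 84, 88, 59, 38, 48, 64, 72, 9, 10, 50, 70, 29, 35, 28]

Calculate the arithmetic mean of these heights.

49.2

Step 1: Sum all values: 54 + 84 + 88 + 59 + 38 + 48 + 64 + 72 + 9 + 10 + 50 + 70 + 29 + 35 + 28 = 738
Step 2: Count the number of values: n = 15
Step 3: Mean = sum / n = 738 / 15 = 49.2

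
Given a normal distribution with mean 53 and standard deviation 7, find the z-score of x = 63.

1.4286

Step 1: Recall the z-score formula: z = (x - mu) / sigma
Step 2: Substitute values: z = (63 - 53) / 7
Step 3: z = 10 / 7 = 1.4286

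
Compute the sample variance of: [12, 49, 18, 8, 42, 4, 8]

322.8095

Step 1: Compute the mean: (12 + 49 + 18 + 8 + 42 + 4 + 8) / 7 = 20.1429
Step 2: Compute squared deviations from the mean:
  (12 - 20.1429)^2 = 66.3061
  (49 - 20.1429)^2 = 832.7347
  (18 - 20.1429)^2 = 4.5918
  (8 - 20.1429)^2 = 147.449
  (42 - 20.1429)^2 = 477.7347
  (4 - 20.1429)^2 = 260.5918
  (8 - 20.1429)^2 = 147.449
Step 3: Sum of squared deviations = 1936.8571
Step 4: Sample variance = 1936.8571 / 6 = 322.8095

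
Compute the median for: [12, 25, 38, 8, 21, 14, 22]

21

Step 1: Sort the data in ascending order: [8, 12, 14, 21, 22, 25, 38]
Step 2: The number of values is n = 7.
Step 3: Since n is odd, the median is the middle value at position 4: 21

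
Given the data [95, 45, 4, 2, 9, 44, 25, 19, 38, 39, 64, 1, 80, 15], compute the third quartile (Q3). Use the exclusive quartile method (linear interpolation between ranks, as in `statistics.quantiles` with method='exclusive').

49.75

Step 1: Sort the data: [1, 2, 4, 9, 15, 19, 25, 38, 39, 44, 45, 64, 80, 95]
Step 2: n = 14
Step 3: Using the exclusive quartile method:
  Q1 = 7.75
  Q2 (median) = 31.5
  Q3 = 49.75
  IQR = Q3 - Q1 = 49.75 - 7.75 = 42
Step 4: Q3 = 49.75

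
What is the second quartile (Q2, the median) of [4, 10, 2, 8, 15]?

8

Step 1: Sort the data: [2, 4, 8, 10, 15]
Step 2: n = 5
Step 3: Q2 is the median. Since n is odd, it is the middle value at position 3: 8
Step 4: Q2 = 8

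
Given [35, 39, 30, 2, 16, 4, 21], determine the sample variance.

212.6667

Step 1: Compute the mean: (35 + 39 + 30 + 2 + 16 + 4 + 21) / 7 = 21
Step 2: Compute squared deviations from the mean:
  (35 - 21)^2 = 196
  (39 - 21)^2 = 324
  (30 - 21)^2 = 81
  (2 - 21)^2 = 361
  (16 - 21)^2 = 25
  (4 - 21)^2 = 289
  (21 - 21)^2 = 0
Step 3: Sum of squared deviations = 1276
Step 4: Sample variance = 1276 / 6 = 212.6667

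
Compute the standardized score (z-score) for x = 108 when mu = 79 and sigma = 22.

1.3182

Step 1: Recall the z-score formula: z = (x - mu) / sigma
Step 2: Substitute values: z = (108 - 79) / 22
Step 3: z = 29 / 22 = 1.3182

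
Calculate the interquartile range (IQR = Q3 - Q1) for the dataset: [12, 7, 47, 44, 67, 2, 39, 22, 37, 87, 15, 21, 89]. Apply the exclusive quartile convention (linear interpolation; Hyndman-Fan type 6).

43.5

Step 1: Sort the data: [2, 7, 12, 15, 21, 22, 37, 39, 44, 47, 67, 87, 89]
Step 2: n = 13
Step 3: Using the exclusive quartile method:
  Q1 = 13.5
  Q2 (median) = 37
  Q3 = 57
  IQR = Q3 - Q1 = 57 - 13.5 = 43.5
Step 4: IQR = 43.5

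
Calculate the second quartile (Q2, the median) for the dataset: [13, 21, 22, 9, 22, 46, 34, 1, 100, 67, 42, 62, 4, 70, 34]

34

Step 1: Sort the data: [1, 4, 9, 13, 21, 22, 22, 34, 34, 42, 46, 62, 67, 70, 100]
Step 2: n = 15
Step 3: Q2 is the median. Since n is odd, it is the middle value at position 8: 34
Step 4: Q2 = 34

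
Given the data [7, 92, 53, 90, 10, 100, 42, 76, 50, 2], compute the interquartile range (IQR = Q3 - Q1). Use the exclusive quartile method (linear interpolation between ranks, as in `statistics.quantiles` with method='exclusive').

81.25

Step 1: Sort the data: [2, 7, 10, 42, 50, 53, 76, 90, 92, 100]
Step 2: n = 10
Step 3: Using the exclusive quartile method:
  Q1 = 9.25
  Q2 (median) = 51.5
  Q3 = 90.5
  IQR = Q3 - Q1 = 90.5 - 9.25 = 81.25
Step 4: IQR = 81.25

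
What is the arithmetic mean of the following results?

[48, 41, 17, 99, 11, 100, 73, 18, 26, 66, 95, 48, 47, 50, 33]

51.4667

Step 1: Sum all values: 48 + 41 + 17 + 99 + 11 + 100 + 73 + 18 + 26 + 66 + 95 + 48 + 47 + 50 + 33 = 772
Step 2: Count the number of values: n = 15
Step 3: Mean = sum / n = 772 / 15 = 51.4667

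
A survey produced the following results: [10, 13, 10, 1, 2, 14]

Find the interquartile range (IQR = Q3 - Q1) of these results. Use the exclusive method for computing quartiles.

11.5

Step 1: Sort the data: [1, 2, 10, 10, 13, 14]
Step 2: n = 6
Step 3: Using the exclusive quartile method:
  Q1 = 1.75
  Q2 (median) = 10
  Q3 = 13.25
  IQR = Q3 - Q1 = 13.25 - 1.75 = 11.5
Step 4: IQR = 11.5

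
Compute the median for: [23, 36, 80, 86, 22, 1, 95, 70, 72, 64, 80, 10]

67

Step 1: Sort the data in ascending order: [1, 10, 22, 23, 36, 64, 70, 72, 80, 80, 86, 95]
Step 2: The number of values is n = 12.
Step 3: Since n is even, the median is the average of positions 6 and 7:
  Median = (64 + 70) / 2 = 67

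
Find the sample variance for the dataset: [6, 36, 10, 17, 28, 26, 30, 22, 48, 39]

169.5111

Step 1: Compute the mean: (6 + 36 + 10 + 17 + 28 + 26 + 30 + 22 + 48 + 39) / 10 = 26.2
Step 2: Compute squared deviations from the mean:
  (6 - 26.2)^2 = 408.04
  (36 - 26.2)^2 = 96.04
  (10 - 26.2)^2 = 262.44
  (17 - 26.2)^2 = 84.64
  (28 - 26.2)^2 = 3.24
  (26 - 26.2)^2 = 0.04
  (30 - 26.2)^2 = 14.44
  (22 - 26.2)^2 = 17.64
  (48 - 26.2)^2 = 475.24
  (39 - 26.2)^2 = 163.84
Step 3: Sum of squared deviations = 1525.6
Step 4: Sample variance = 1525.6 / 9 = 169.5111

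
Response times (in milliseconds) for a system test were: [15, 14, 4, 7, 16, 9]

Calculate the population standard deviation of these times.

4.4503

Step 1: Compute the mean: 10.8333
Step 2: Sum of squared deviations from the mean: 118.8333
Step 3: Population variance = 118.8333 / 6 = 19.8056
Step 4: Standard deviation = sqrt(19.8056) = 4.4503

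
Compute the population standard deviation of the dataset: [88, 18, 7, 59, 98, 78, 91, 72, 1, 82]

34.9176

Step 1: Compute the mean: 59.4
Step 2: Sum of squared deviations from the mean: 12192.4
Step 3: Population variance = 12192.4 / 10 = 1219.24
Step 4: Standard deviation = sqrt(1219.24) = 34.9176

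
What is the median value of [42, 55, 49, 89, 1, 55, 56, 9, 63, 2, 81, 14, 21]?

49

Step 1: Sort the data in ascending order: [1, 2, 9, 14, 21, 42, 49, 55, 55, 56, 63, 81, 89]
Step 2: The number of values is n = 13.
Step 3: Since n is odd, the median is the middle value at position 7: 49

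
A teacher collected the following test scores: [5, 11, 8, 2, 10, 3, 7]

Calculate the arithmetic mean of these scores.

6.5714

Step 1: Sum all values: 5 + 11 + 8 + 2 + 10 + 3 + 7 = 46
Step 2: Count the number of values: n = 7
Step 3: Mean = sum / n = 46 / 7 = 6.5714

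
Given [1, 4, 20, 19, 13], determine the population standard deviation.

7.7097

Step 1: Compute the mean: 11.4
Step 2: Sum of squared deviations from the mean: 297.2
Step 3: Population variance = 297.2 / 5 = 59.44
Step 4: Standard deviation = sqrt(59.44) = 7.7097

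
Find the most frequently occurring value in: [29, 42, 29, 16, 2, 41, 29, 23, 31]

29

Step 1: Count the frequency of each value:
  2: appears 1 time(s)
  16: appears 1 time(s)
  23: appears 1 time(s)
  29: appears 3 time(s)
  31: appears 1 time(s)
  41: appears 1 time(s)
  42: appears 1 time(s)
Step 2: The value 29 appears most frequently (3 times).
Step 3: Mode = 29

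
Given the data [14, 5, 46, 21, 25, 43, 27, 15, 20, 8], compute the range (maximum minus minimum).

41

Step 1: Identify the maximum value: max = 46
Step 2: Identify the minimum value: min = 5
Step 3: Range = max - min = 46 - 5 = 41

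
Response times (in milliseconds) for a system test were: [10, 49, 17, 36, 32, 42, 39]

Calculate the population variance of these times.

166.1224

Step 1: Compute the mean: (10 + 49 + 17 + 36 + 32 + 42 + 39) / 7 = 32.1429
Step 2: Compute squared deviations from the mean:
  (10 - 32.1429)^2 = 490.3061
  (49 - 32.1429)^2 = 284.1633
  (17 - 32.1429)^2 = 229.3061
  (36 - 32.1429)^2 = 14.8776
  (32 - 32.1429)^2 = 0.0204
  (42 - 32.1429)^2 = 97.1633
  (39 - 32.1429)^2 = 47.0204
Step 3: Sum of squared deviations = 1162.8571
Step 4: Population variance = 1162.8571 / 7 = 166.1224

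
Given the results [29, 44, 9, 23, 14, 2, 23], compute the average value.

20.5714

Step 1: Sum all values: 29 + 44 + 9 + 23 + 14 + 2 + 23 = 144
Step 2: Count the number of values: n = 7
Step 3: Mean = sum / n = 144 / 7 = 20.5714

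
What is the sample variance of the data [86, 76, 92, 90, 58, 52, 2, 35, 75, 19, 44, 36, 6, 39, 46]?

844.4

Step 1: Compute the mean: (86 + 76 + 92 + 90 + 58 + 52 + 2 + 35 + 75 + 19 + 44 + 36 + 6 + 39 + 46) / 15 = 50.4
Step 2: Compute squared deviations from the mean:
  (86 - 50.4)^2 = 1267.36
  (76 - 50.4)^2 = 655.36
  (92 - 50.4)^2 = 1730.56
  (90 - 50.4)^2 = 1568.16
  (58 - 50.4)^2 = 57.76
  (52 - 50.4)^2 = 2.56
  (2 - 50.4)^2 = 2342.56
  (35 - 50.4)^2 = 237.16
  (75 - 50.4)^2 = 605.16
  (19 - 50.4)^2 = 985.96
  (44 - 50.4)^2 = 40.96
  (36 - 50.4)^2 = 207.36
  (6 - 50.4)^2 = 1971.36
  (39 - 50.4)^2 = 129.96
  (46 - 50.4)^2 = 19.36
Step 3: Sum of squared deviations = 11821.6
Step 4: Sample variance = 11821.6 / 14 = 844.4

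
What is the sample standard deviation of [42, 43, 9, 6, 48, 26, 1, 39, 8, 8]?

18.4692

Step 1: Compute the mean: 23
Step 2: Sum of squared deviations from the mean: 3070
Step 3: Sample variance = 3070 / 9 = 341.1111
Step 4: Standard deviation = sqrt(341.1111) = 18.4692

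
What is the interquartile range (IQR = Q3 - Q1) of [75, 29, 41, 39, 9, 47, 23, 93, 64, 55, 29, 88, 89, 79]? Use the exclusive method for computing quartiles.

52.25

Step 1: Sort the data: [9, 23, 29, 29, 39, 41, 47, 55, 64, 75, 79, 88, 89, 93]
Step 2: n = 14
Step 3: Using the exclusive quartile method:
  Q1 = 29
  Q2 (median) = 51
  Q3 = 81.25
  IQR = Q3 - Q1 = 81.25 - 29 = 52.25
Step 4: IQR = 52.25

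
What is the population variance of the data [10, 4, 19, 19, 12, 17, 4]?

36.4082

Step 1: Compute the mean: (10 + 4 + 19 + 19 + 12 + 17 + 4) / 7 = 12.1429
Step 2: Compute squared deviations from the mean:
  (10 - 12.1429)^2 = 4.5918
  (4 - 12.1429)^2 = 66.3061
  (19 - 12.1429)^2 = 47.0204
  (19 - 12.1429)^2 = 47.0204
  (12 - 12.1429)^2 = 0.0204
  (17 - 12.1429)^2 = 23.5918
  (4 - 12.1429)^2 = 66.3061
Step 3: Sum of squared deviations = 254.8571
Step 4: Population variance = 254.8571 / 7 = 36.4082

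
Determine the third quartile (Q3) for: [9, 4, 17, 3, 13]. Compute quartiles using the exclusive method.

15

Step 1: Sort the data: [3, 4, 9, 13, 17]
Step 2: n = 5
Step 3: Using the exclusive quartile method:
  Q1 = 3.5
  Q2 (median) = 9
  Q3 = 15
  IQR = Q3 - Q1 = 15 - 3.5 = 11.5
Step 4: Q3 = 15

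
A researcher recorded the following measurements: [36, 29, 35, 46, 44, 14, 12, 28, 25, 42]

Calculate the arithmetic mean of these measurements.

31.1

Step 1: Sum all values: 36 + 29 + 35 + 46 + 44 + 14 + 12 + 28 + 25 + 42 = 311
Step 2: Count the number of values: n = 10
Step 3: Mean = sum / n = 311 / 10 = 31.1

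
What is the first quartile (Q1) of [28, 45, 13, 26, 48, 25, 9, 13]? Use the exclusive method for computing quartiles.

13

Step 1: Sort the data: [9, 13, 13, 25, 26, 28, 45, 48]
Step 2: n = 8
Step 3: Using the exclusive quartile method:
  Q1 = 13
  Q2 (median) = 25.5
  Q3 = 40.75
  IQR = Q3 - Q1 = 40.75 - 13 = 27.75
Step 4: Q1 = 13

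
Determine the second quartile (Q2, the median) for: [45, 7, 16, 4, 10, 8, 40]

10

Step 1: Sort the data: [4, 7, 8, 10, 16, 40, 45]
Step 2: n = 7
Step 3: Q2 is the median. Since n is odd, it is the middle value at position 4: 10
Step 4: Q2 = 10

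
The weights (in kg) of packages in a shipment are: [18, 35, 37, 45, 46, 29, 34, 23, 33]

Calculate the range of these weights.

28

Step 1: Identify the maximum value: max = 46
Step 2: Identify the minimum value: min = 18
Step 3: Range = max - min = 46 - 18 = 28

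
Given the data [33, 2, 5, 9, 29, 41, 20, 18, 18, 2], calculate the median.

18

Step 1: Sort the data in ascending order: [2, 2, 5, 9, 18, 18, 20, 29, 33, 41]
Step 2: The number of values is n = 10.
Step 3: Since n is even, the median is the average of positions 5 and 6:
  Median = (18 + 18) / 2 = 18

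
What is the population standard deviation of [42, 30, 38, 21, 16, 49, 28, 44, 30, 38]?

9.9015

Step 1: Compute the mean: 33.6
Step 2: Sum of squared deviations from the mean: 980.4
Step 3: Population variance = 980.4 / 10 = 98.04
Step 4: Standard deviation = sqrt(98.04) = 9.9015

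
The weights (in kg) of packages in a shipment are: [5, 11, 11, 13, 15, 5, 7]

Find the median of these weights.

11

Step 1: Sort the data in ascending order: [5, 5, 7, 11, 11, 13, 15]
Step 2: The number of values is n = 7.
Step 3: Since n is odd, the median is the middle value at position 4: 11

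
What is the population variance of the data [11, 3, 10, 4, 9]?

10.64

Step 1: Compute the mean: (11 + 3 + 10 + 4 + 9) / 5 = 7.4
Step 2: Compute squared deviations from the mean:
  (11 - 7.4)^2 = 12.96
  (3 - 7.4)^2 = 19.36
  (10 - 7.4)^2 = 6.76
  (4 - 7.4)^2 = 11.56
  (9 - 7.4)^2 = 2.56
Step 3: Sum of squared deviations = 53.2
Step 4: Population variance = 53.2 / 5 = 10.64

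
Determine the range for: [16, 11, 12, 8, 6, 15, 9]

10

Step 1: Identify the maximum value: max = 16
Step 2: Identify the minimum value: min = 6
Step 3: Range = max - min = 16 - 6 = 10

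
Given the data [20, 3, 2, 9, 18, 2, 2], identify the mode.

2

Step 1: Count the frequency of each value:
  2: appears 3 time(s)
  3: appears 1 time(s)
  9: appears 1 time(s)
  18: appears 1 time(s)
  20: appears 1 time(s)
Step 2: The value 2 appears most frequently (3 times).
Step 3: Mode = 2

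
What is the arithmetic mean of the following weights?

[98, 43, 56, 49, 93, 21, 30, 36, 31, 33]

49

Step 1: Sum all values: 98 + 43 + 56 + 49 + 93 + 21 + 30 + 36 + 31 + 33 = 490
Step 2: Count the number of values: n = 10
Step 3: Mean = sum / n = 490 / 10 = 49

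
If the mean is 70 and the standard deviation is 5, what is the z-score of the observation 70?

0

Step 1: Recall the z-score formula: z = (x - mu) / sigma
Step 2: Substitute values: z = (70 - 70) / 5
Step 3: z = 0 / 5 = 0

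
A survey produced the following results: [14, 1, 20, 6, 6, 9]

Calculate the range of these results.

19

Step 1: Identify the maximum value: max = 20
Step 2: Identify the minimum value: min = 1
Step 3: Range = max - min = 20 - 1 = 19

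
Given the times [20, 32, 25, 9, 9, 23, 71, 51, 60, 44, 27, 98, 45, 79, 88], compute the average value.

45.4

Step 1: Sum all values: 20 + 32 + 25 + 9 + 9 + 23 + 71 + 51 + 60 + 44 + 27 + 98 + 45 + 79 + 88 = 681
Step 2: Count the number of values: n = 15
Step 3: Mean = sum / n = 681 / 15 = 45.4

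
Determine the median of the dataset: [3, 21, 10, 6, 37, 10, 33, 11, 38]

11

Step 1: Sort the data in ascending order: [3, 6, 10, 10, 11, 21, 33, 37, 38]
Step 2: The number of values is n = 9.
Step 3: Since n is odd, the median is the middle value at position 5: 11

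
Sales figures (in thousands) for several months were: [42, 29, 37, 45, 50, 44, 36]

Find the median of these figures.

42

Step 1: Sort the data in ascending order: [29, 36, 37, 42, 44, 45, 50]
Step 2: The number of values is n = 7.
Step 3: Since n is odd, the median is the middle value at position 4: 42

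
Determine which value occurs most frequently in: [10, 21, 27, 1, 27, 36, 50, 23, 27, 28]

27

Step 1: Count the frequency of each value:
  1: appears 1 time(s)
  10: appears 1 time(s)
  21: appears 1 time(s)
  23: appears 1 time(s)
  27: appears 3 time(s)
  28: appears 1 time(s)
  36: appears 1 time(s)
  50: appears 1 time(s)
Step 2: The value 27 appears most frequently (3 times).
Step 3: Mode = 27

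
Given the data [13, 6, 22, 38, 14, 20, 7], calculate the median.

14

Step 1: Sort the data in ascending order: [6, 7, 13, 14, 20, 22, 38]
Step 2: The number of values is n = 7.
Step 3: Since n is odd, the median is the middle value at position 4: 14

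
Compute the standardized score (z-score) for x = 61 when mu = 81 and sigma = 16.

-1.25

Step 1: Recall the z-score formula: z = (x - mu) / sigma
Step 2: Substitute values: z = (61 - 81) / 16
Step 3: z = -20 / 16 = -1.25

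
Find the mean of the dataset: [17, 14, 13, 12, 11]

13.4

Step 1: Sum all values: 17 + 14 + 13 + 12 + 11 = 67
Step 2: Count the number of values: n = 5
Step 3: Mean = sum / n = 67 / 5 = 13.4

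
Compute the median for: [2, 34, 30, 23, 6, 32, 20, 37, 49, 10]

26.5

Step 1: Sort the data in ascending order: [2, 6, 10, 20, 23, 30, 32, 34, 37, 49]
Step 2: The number of values is n = 10.
Step 3: Since n is even, the median is the average of positions 5 and 6:
  Median = (23 + 30) / 2 = 26.5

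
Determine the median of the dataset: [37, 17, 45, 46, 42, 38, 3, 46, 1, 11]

37.5

Step 1: Sort the data in ascending order: [1, 3, 11, 17, 37, 38, 42, 45, 46, 46]
Step 2: The number of values is n = 10.
Step 3: Since n is even, the median is the average of positions 5 and 6:
  Median = (37 + 38) / 2 = 37.5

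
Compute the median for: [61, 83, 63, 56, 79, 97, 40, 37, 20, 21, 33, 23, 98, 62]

58.5

Step 1: Sort the data in ascending order: [20, 21, 23, 33, 37, 40, 56, 61, 62, 63, 79, 83, 97, 98]
Step 2: The number of values is n = 14.
Step 3: Since n is even, the median is the average of positions 7 and 8:
  Median = (56 + 61) / 2 = 58.5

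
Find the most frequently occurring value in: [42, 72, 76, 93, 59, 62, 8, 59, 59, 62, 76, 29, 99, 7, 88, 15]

59

Step 1: Count the frequency of each value:
  7: appears 1 time(s)
  8: appears 1 time(s)
  15: appears 1 time(s)
  29: appears 1 time(s)
  42: appears 1 time(s)
  59: appears 3 time(s)
  62: appears 2 time(s)
  72: appears 1 time(s)
  76: appears 2 time(s)
  88: appears 1 time(s)
  93: appears 1 time(s)
  99: appears 1 time(s)
Step 2: The value 59 appears most frequently (3 times).
Step 3: Mode = 59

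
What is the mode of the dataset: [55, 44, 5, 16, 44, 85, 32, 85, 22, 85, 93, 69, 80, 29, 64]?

85

Step 1: Count the frequency of each value:
  5: appears 1 time(s)
  16: appears 1 time(s)
  22: appears 1 time(s)
  29: appears 1 time(s)
  32: appears 1 time(s)
  44: appears 2 time(s)
  55: appears 1 time(s)
  64: appears 1 time(s)
  69: appears 1 time(s)
  80: appears 1 time(s)
  85: appears 3 time(s)
  93: appears 1 time(s)
Step 2: The value 85 appears most frequently (3 times).
Step 3: Mode = 85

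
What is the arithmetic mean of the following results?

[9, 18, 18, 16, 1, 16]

13

Step 1: Sum all values: 9 + 18 + 18 + 16 + 1 + 16 = 78
Step 2: Count the number of values: n = 6
Step 3: Mean = sum / n = 78 / 6 = 13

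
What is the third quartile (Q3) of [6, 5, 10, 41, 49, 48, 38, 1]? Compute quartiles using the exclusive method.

46.25

Step 1: Sort the data: [1, 5, 6, 10, 38, 41, 48, 49]
Step 2: n = 8
Step 3: Using the exclusive quartile method:
  Q1 = 5.25
  Q2 (median) = 24
  Q3 = 46.25
  IQR = Q3 - Q1 = 46.25 - 5.25 = 41
Step 4: Q3 = 46.25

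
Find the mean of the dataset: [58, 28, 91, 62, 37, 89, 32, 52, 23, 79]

55.1

Step 1: Sum all values: 58 + 28 + 91 + 62 + 37 + 89 + 32 + 52 + 23 + 79 = 551
Step 2: Count the number of values: n = 10
Step 3: Mean = sum / n = 551 / 10 = 55.1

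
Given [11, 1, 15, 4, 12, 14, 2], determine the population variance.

29.9592

Step 1: Compute the mean: (11 + 1 + 15 + 4 + 12 + 14 + 2) / 7 = 8.4286
Step 2: Compute squared deviations from the mean:
  (11 - 8.4286)^2 = 6.6122
  (1 - 8.4286)^2 = 55.1837
  (15 - 8.4286)^2 = 43.1837
  (4 - 8.4286)^2 = 19.6122
  (12 - 8.4286)^2 = 12.7551
  (14 - 8.4286)^2 = 31.0408
  (2 - 8.4286)^2 = 41.3265
Step 3: Sum of squared deviations = 209.7143
Step 4: Population variance = 209.7143 / 7 = 29.9592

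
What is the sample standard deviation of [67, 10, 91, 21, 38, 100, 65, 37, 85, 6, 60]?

32.6009

Step 1: Compute the mean: 52.7273
Step 2: Sum of squared deviations from the mean: 10628.1818
Step 3: Sample variance = 10628.1818 / 10 = 1062.8182
Step 4: Standard deviation = sqrt(1062.8182) = 32.6009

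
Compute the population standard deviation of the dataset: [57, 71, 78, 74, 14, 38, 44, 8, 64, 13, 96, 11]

29.1643

Step 1: Compute the mean: 47.3333
Step 2: Sum of squared deviations from the mean: 10206.6667
Step 3: Population variance = 10206.6667 / 12 = 850.5556
Step 4: Standard deviation = sqrt(850.5556) = 29.1643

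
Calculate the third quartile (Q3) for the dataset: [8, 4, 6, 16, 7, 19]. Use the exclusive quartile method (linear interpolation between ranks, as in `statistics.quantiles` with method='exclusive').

16.75

Step 1: Sort the data: [4, 6, 7, 8, 16, 19]
Step 2: n = 6
Step 3: Using the exclusive quartile method:
  Q1 = 5.5
  Q2 (median) = 7.5
  Q3 = 16.75
  IQR = Q3 - Q1 = 16.75 - 5.5 = 11.25
Step 4: Q3 = 16.75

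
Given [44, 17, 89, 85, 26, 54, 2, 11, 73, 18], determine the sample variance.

1020.5444

Step 1: Compute the mean: (44 + 17 + 89 + 85 + 26 + 54 + 2 + 11 + 73 + 18) / 10 = 41.9
Step 2: Compute squared deviations from the mean:
  (44 - 41.9)^2 = 4.41
  (17 - 41.9)^2 = 620.01
  (89 - 41.9)^2 = 2218.41
  (85 - 41.9)^2 = 1857.61
  (26 - 41.9)^2 = 252.81
  (54 - 41.9)^2 = 146.41
  (2 - 41.9)^2 = 1592.01
  (11 - 41.9)^2 = 954.81
  (73 - 41.9)^2 = 967.21
  (18 - 41.9)^2 = 571.21
Step 3: Sum of squared deviations = 9184.9
Step 4: Sample variance = 9184.9 / 9 = 1020.5444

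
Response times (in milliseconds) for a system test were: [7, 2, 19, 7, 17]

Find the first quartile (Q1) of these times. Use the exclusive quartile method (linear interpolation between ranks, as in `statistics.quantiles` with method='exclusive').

4.5

Step 1: Sort the data: [2, 7, 7, 17, 19]
Step 2: n = 5
Step 3: Using the exclusive quartile method:
  Q1 = 4.5
  Q2 (median) = 7
  Q3 = 18
  IQR = Q3 - Q1 = 18 - 4.5 = 13.5
Step 4: Q1 = 4.5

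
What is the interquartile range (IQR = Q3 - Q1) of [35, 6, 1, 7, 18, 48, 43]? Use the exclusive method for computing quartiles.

37

Step 1: Sort the data: [1, 6, 7, 18, 35, 43, 48]
Step 2: n = 7
Step 3: Using the exclusive quartile method:
  Q1 = 6
  Q2 (median) = 18
  Q3 = 43
  IQR = Q3 - Q1 = 43 - 6 = 37
Step 4: IQR = 37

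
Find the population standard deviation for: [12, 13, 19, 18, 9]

3.763

Step 1: Compute the mean: 14.2
Step 2: Sum of squared deviations from the mean: 70.8
Step 3: Population variance = 70.8 / 5 = 14.16
Step 4: Standard deviation = sqrt(14.16) = 3.763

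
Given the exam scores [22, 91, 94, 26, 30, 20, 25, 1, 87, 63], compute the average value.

45.9

Step 1: Sum all values: 22 + 91 + 94 + 26 + 30 + 20 + 25 + 1 + 87 + 63 = 459
Step 2: Count the number of values: n = 10
Step 3: Mean = sum / n = 459 / 10 = 45.9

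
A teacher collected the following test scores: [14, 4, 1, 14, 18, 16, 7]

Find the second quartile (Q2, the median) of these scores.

14

Step 1: Sort the data: [1, 4, 7, 14, 14, 16, 18]
Step 2: n = 7
Step 3: Q2 is the median. Since n is odd, it is the middle value at position 4: 14
Step 4: Q2 = 14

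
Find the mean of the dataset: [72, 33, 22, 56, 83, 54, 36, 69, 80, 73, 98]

61.4545

Step 1: Sum all values: 72 + 33 + 22 + 56 + 83 + 54 + 36 + 69 + 80 + 73 + 98 = 676
Step 2: Count the number of values: n = 11
Step 3: Mean = sum / n = 676 / 11 = 61.4545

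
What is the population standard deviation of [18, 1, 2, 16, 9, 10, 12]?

5.9693

Step 1: Compute the mean: 9.7143
Step 2: Sum of squared deviations from the mean: 249.4286
Step 3: Population variance = 249.4286 / 7 = 35.6327
Step 4: Standard deviation = sqrt(35.6327) = 5.9693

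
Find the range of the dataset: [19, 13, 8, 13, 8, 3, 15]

16

Step 1: Identify the maximum value: max = 19
Step 2: Identify the minimum value: min = 3
Step 3: Range = max - min = 19 - 3 = 16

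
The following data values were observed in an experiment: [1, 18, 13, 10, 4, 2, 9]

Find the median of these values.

9

Step 1: Sort the data in ascending order: [1, 2, 4, 9, 10, 13, 18]
Step 2: The number of values is n = 7.
Step 3: Since n is odd, the median is the middle value at position 4: 9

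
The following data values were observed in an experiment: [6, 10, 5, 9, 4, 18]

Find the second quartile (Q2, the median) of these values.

7.5

Step 1: Sort the data: [4, 5, 6, 9, 10, 18]
Step 2: n = 6
Step 3: Q2 is the median. Since n is even, it is the average of the values at positions 3 and 4:
  Q2 = (6 + 9) / 2 = 7.5
Step 4: Q2 = 7.5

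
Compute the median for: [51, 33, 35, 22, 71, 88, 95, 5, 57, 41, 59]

51

Step 1: Sort the data in ascending order: [5, 22, 33, 35, 41, 51, 57, 59, 71, 88, 95]
Step 2: The number of values is n = 11.
Step 3: Since n is odd, the median is the middle value at position 6: 51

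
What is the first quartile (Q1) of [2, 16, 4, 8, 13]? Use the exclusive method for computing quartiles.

3

Step 1: Sort the data: [2, 4, 8, 13, 16]
Step 2: n = 5
Step 3: Using the exclusive quartile method:
  Q1 = 3
  Q2 (median) = 8
  Q3 = 14.5
  IQR = Q3 - Q1 = 14.5 - 3 = 11.5
Step 4: Q1 = 3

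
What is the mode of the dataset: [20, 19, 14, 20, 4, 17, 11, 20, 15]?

20

Step 1: Count the frequency of each value:
  4: appears 1 time(s)
  11: appears 1 time(s)
  14: appears 1 time(s)
  15: appears 1 time(s)
  17: appears 1 time(s)
  19: appears 1 time(s)
  20: appears 3 time(s)
Step 2: The value 20 appears most frequently (3 times).
Step 3: Mode = 20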